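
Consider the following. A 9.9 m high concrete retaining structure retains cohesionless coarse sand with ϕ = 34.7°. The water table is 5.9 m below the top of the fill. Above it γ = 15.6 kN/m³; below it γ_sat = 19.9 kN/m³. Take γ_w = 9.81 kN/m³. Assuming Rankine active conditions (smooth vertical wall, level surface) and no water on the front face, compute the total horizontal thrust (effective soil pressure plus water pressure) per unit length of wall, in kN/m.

276 kN/m

K_a = tan²(45° − φ/2) = 0.2745.
γ' = 19.9 − 9.81 = 10.09 kN/m³. Depth below WT = 4.0 m.
σ'_h at WT = K_a γ d_w = 25.26 kPa; at base = 25.26 + K_a γ' × 4.0 = 36.34 kPa.
P₁ (0–5.9 m) = ½×25.26×5.9 = 74.52. P₂ (5.9–9.9 m) = ½(25.26+36.34)×4.0 = 123.2.
P_w = ½ γ_w h₂² = 0.5×9.81×4.0² = 78.48. Total = 74.52+123.2+78.48 = 276.2 kN/m.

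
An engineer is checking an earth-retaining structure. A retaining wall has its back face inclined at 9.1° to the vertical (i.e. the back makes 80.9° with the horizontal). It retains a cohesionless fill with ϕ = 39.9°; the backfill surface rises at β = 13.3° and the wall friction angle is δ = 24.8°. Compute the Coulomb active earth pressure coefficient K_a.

0.316

K_a = sin²(α+φ) / [sin²α · sin(α−δ) · (1 + √{sin(φ+δ)sin(φ−β) / (sin(α−δ)sin(α+β))})²].
With α = 80.9°, φ = 39.9°, δ = 24.8°, β = 13.3°: K_a = 0.3157.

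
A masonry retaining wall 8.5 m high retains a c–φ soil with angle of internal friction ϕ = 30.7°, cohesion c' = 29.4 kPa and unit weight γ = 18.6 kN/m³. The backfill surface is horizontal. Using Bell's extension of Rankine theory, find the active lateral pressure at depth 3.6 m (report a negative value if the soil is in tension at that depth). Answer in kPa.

-11.8 kPa

K_a = (1 − sin φ)/(1 + sin φ) = 0.3240.
σ_a = K_a γ z − 2c√K_a = 0.3240×18.6×3.6 − 2×29.4×0.5692 = -11.77 kPa.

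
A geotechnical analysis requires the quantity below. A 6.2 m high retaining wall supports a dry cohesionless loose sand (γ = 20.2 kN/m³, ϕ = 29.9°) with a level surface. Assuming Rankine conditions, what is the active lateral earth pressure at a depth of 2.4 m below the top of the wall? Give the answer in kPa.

16.2 kPa

K_a = (1 − sin φ)/(1 + sin φ) = 0.3347.
σ_h = K_a γ z = 0.3347 × 20.2 × 2.4 = 16.23 kPa.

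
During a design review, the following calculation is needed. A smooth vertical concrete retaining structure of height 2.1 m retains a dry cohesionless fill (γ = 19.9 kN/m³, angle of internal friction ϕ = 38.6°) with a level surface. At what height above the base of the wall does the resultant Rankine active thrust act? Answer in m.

K_a = 0.2316.
The pressure distribution is triangular, so the resultant acts at H/3 above the base = 2.1/3 = 0.7000 m.

0.700 m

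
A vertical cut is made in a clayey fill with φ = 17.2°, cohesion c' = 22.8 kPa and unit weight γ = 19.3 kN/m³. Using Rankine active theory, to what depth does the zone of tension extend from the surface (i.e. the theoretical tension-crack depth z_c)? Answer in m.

K_a = tan²(45° − 17.2°/2) = 0.5436; √K_a = 0.7373.
The active pressure is zero where K_a γ z = 2c√K_a, so z_c = 2c/(γ√K_a) = 2×22.8/(19.3×0.7373) = 3.205 m.

3.20 m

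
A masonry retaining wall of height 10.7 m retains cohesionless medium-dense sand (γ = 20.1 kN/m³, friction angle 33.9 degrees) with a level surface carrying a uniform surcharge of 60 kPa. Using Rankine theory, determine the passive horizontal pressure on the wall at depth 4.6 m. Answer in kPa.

537 kPa

K_p = (1 + sin φ)/(1 − sin φ) = 3.522.
σ_v = γz + q = 20.1 × 4.6 + 60 = 152.5 kPa.
σ_h = K_p σ_v = 3.522 × 152.5 = 537.0 kPa.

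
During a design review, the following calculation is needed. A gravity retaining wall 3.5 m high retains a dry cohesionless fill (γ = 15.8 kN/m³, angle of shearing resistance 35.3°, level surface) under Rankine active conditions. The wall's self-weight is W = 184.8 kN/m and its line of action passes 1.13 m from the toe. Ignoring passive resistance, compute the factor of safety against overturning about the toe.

K_a = tan²(45° − 35.3°/2) = 0.2675.
P_a = ½K_aγH² = 0.5×0.2675×15.8×3.5² = 25.89 kN/m, acting at H/3 = 1.167 m above the base.
Overturning moment M_o = P_a × H/3 = 25.89 × 1.167 = 30.21.
Resisting moment M_r = W × 1.13 = 184.8 × 1.13 = 208.8.
FS_overturning = M_r/M_o = 208.8/30.21 = 6.913.

6.91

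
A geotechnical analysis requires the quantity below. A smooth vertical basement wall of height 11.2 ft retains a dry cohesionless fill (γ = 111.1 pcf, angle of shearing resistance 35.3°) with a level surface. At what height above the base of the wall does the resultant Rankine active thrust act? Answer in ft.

3.73 ft

K_a = 0.2675.
The pressure distribution is triangular, so the resultant acts at H/3 above the base = 11.2/3 = 3.733 ft.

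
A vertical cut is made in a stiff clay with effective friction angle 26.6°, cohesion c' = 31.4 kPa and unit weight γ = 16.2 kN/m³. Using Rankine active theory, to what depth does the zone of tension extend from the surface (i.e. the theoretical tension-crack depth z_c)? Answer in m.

6.28 m

K_a = tan²(45° − 26.6°/2) = 0.3814; √K_a = 0.6176.
The active pressure is zero where K_a γ z = 2c√K_a, so z_c = 2c/(γ√K_a) = 2×31.4/(16.2×0.6176) = 6.277 m.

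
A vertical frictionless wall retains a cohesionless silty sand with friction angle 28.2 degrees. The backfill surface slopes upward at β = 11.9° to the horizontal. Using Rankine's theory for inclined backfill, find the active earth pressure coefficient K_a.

0.386

K_a = cos β · (cos β − √(cos²β − cos²φ)) / (cos β + √(cos²β − cos²φ)).
cos β = 0.9785, cos φ = 0.8813, √(cos²β − cos²φ) = 0.4252.
K_a = 0.9785 × (0.9785 − 0.4252)/(0.9785 + 0.4252) = 0.3857.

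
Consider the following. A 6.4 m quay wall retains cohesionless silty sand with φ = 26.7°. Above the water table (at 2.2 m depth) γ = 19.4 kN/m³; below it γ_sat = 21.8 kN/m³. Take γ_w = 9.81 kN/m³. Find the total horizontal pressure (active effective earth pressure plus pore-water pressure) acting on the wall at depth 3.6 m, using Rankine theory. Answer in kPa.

K_a = (1 − sin φ)/(1 + sin φ) = 0.3800.
γ' = 21.8 − 9.81 = 11.99 kN/m³.
Effective vertical stress at 3.6 m: σ'_v = 19.4×2.2 + 11.99×1.40 = 59.47 kPa.
σ'_h = K_a σ'_v = 0.3800 × 59.47 = 22.59 kPa; u = γ_w × 1.40 = 13.73 kPa.
Total σ_h = 22.59 + 13.73 = 36.33 kPa.

36.3 kPa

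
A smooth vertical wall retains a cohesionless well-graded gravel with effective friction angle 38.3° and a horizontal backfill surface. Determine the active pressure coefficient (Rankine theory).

0.235

K_a = (1 − sin φ)/(1 + sin φ) = (1 − sin 38.3°)/(1 + sin 38.3°) = 0.2347.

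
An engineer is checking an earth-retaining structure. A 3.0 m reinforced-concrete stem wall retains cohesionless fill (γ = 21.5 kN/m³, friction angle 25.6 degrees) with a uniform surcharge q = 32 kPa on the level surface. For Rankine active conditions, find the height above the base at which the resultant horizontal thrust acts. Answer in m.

1.25 m

K_a = 0.3966.
Triangular part P₁ = ½K_aγH² = 38.37 at H/3 = 1.000 m; rectangular part P₂ = K_a q H = 38.07 at H/2 = 1.500 m.
ȳ = (P₁·1.000 + P₂·1.500)/(P₁+P₂) = 1.249 m.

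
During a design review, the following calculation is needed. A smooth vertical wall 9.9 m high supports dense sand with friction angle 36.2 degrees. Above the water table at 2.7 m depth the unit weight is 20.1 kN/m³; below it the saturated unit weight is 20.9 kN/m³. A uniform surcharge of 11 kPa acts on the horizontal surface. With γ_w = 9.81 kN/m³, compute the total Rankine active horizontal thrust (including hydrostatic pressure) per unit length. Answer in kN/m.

K_a = tan²(45° − φ/2) = 0.2574.
γ' = 20.9 − 9.81 = 11.09 kN/m³. h₂ = H − d_w = 7.2 m.
σ'_h: at surface K_a·q = 2.831; at WT K_a(q+γd_w) = 16.80; at base K_a(q+γd_w+γ'h₂) = 37.35 kPa.
P₁ = ½(2.831+16.80)×2.7 = 26.50; P₂ = ½(16.80+37.35)×7.2 = 194.9; P_w = ½γ_w h₂² = 254.3.
Total = 26.50+194.9+254.3 = 475.7 kN/m.

476 kN/m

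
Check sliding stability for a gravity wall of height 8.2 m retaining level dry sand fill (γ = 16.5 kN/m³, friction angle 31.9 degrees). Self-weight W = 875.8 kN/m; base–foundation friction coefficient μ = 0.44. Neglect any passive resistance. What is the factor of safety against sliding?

K_a = tan²(45° − 31.9°/2) = 0.3085.
P_a = ½K_aγH² = 0.5×0.3085×16.5×8.2² = 171.1 kN/m, acting at H/3 = 2.733 m above the base.
FS_sliding = μW / P_a = 0.44×875.8 / 171.1 = 2.252.

2.25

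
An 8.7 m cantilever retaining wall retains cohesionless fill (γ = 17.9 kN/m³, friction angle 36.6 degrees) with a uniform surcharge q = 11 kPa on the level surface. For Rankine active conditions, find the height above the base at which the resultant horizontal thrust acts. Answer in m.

K_a = 0.2530.
Triangular part P₁ = ½K_aγH² = 171.4 at H/3 = 2.900 m; rectangular part P₂ = K_a q H = 24.21 at H/2 = 4.350 m.
ȳ = (P₁·2.900 + P₂·4.350)/(P₁+P₂) = 3.079 m.

3.08 m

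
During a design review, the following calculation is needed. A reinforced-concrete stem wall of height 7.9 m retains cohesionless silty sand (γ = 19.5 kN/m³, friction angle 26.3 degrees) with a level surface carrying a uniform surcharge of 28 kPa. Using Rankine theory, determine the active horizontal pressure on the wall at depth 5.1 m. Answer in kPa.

K_a = (1 − sin φ)/(1 + sin φ) = 0.3859.
σ_v = γz + q = 19.5 × 5.1 + 28 = 127.4 kPa.
σ_h = K_a σ_v = 0.3859 × 127.4 = 49.19 kPa.

49.2 kPa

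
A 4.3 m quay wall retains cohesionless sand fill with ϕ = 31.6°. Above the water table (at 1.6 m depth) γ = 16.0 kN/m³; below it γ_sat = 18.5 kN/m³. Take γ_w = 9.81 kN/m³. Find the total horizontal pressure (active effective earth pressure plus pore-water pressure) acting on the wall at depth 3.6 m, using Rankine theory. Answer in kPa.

33.0 kPa

K_a = (1 − sin φ)/(1 + sin φ) = 0.3123.
γ' = 18.5 − 9.81 = 8.690 kN/m³.
Effective vertical stress at 3.6 m: σ'_v = 16.0×1.6 + 8.690×2.00 = 42.98 kPa.
σ'_h = K_a σ'_v = 0.3123 × 42.98 = 13.42 kPa; u = γ_w × 2.00 = 19.62 kPa.
Total σ_h = 13.42 + 19.62 = 33.04 kPa.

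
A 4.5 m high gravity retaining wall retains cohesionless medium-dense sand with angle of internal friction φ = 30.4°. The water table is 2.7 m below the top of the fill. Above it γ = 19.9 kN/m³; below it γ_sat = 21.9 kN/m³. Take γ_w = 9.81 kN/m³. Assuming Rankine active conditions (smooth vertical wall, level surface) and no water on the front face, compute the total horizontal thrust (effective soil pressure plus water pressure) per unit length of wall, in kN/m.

77.8 kN/m

K_a = tan²(45° − φ/2) = 0.3280.
γ' = 21.9 − 9.81 = 12.09 kN/m³. Depth below WT = 1.8 m.
σ'_h at WT = K_a γ d_w = 17.62 kPa; at base = 17.62 + K_a γ' × 1.8 = 24.76 kPa.
P₁ (0–2.7 m) = ½×17.62×2.7 = 23.79. P₂ (2.7–4.5 m) = ½(17.62+24.76)×1.8 = 38.15.
P_w = ½ γ_w h₂² = 0.5×9.81×1.8² = 15.89. Total = 23.79+38.15+15.89 = 77.83 kN/m.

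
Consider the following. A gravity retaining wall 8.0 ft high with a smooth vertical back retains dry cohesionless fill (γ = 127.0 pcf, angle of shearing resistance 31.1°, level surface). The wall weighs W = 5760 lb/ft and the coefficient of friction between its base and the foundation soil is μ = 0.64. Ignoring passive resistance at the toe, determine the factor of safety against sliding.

K_a = tan²(45° − 31.1°/2) = 0.3188.
P_a = ½K_aγH² = 0.5×0.3188×127.0×8.0² = 1296 lb/ft, acting at H/3 = 2.667 ft above the base.
FS_sliding = μW / P_a = 0.64×5760 / 1296 = 2.845.

2.85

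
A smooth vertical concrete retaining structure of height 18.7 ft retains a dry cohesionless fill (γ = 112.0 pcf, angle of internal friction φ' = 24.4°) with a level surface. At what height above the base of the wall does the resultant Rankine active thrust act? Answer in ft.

6.23 ft

K_a = 0.4153.
The pressure distribution is triangular, so the resultant acts at H/3 above the base = 18.7/3 = 6.233 ft.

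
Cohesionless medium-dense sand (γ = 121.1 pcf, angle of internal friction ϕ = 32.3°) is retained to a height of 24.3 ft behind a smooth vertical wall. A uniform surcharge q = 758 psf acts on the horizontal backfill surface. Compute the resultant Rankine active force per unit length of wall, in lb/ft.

16400 lb/ft

K_a = tan²(45° − φ/2) = 0.3035.
Soil triangle: ½ K_a γ H² = 0.5×0.3035×121.1×24.3² = 10850 lb/ft.
Surcharge rectangle: K_a q H = 0.3035×758×24.3 = 5590 lb/ft.
Total = 10850 + 5590 = 16440 lb/ft.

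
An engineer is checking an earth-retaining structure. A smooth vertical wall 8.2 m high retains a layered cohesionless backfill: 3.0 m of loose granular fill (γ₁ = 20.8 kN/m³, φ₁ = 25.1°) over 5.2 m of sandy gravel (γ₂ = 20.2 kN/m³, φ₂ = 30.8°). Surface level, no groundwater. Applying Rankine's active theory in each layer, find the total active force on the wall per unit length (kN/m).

231 kN/m

K_a1 = tan²(45°−25.1°/2) = 0.4043; K_a2 = tan²(45°−30.8°/2) = 0.3227.
Layer 1: σ at base = K_a1 γ₁ h₁ = 25.23 kPa; P₁ = ½×25.23×3.0 = 37.84.
Layer 2: σ_v at top = γ₁h₁ = 62.40; σ_h top = K_a2×62.40 = 20.14; σ_h base = K_a2×(62.40+20.2×5.2) = 54.04.
P₂ = ½(20.14+54.04)×5.2 = 192.8. Total P_a = 37.84+192.8 = 230.7 kN/m.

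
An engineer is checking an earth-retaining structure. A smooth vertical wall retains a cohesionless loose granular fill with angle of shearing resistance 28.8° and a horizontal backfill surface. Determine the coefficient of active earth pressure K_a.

0.350

K_a = tan²(45° − φ/2) = tan²(30.60°) = 0.3498.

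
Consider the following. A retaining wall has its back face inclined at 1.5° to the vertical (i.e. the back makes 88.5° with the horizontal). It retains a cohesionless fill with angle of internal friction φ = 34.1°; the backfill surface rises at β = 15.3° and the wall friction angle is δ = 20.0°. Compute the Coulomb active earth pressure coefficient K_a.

K_a = sin²(α+φ) / [sin²α · sin(α−δ) · (1 + √{sin(φ+δ)sin(φ−β) / (sin(α−δ)sin(α+β))})²].
With α = 88.5°, φ = 34.1°, δ = 20.0°, β = 15.3°: K_a = 0.3229.

0.323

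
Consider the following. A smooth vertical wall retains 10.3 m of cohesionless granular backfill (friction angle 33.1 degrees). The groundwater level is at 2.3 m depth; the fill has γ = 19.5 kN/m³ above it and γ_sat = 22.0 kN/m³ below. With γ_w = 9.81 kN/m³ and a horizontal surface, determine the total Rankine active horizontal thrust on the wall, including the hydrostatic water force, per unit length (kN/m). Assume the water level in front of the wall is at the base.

549 kN/m

K_a = tan²(45° − φ/2) = 0.2936.
γ' = 22.0 − 9.81 = 12.19 kN/m³. Depth below WT = 8.0 m.
σ'_h at WT = K_a γ d_w = 13.17 kPa; at base = 13.17 + K_a γ' × 8.0 = 41.80 kPa.
P₁ (0–2.3 m) = ½×13.17×2.3 = 15.14. P₂ (2.3–10.3 m) = ½(13.17+41.80)×8.0 = 219.9.
P_w = ½ γ_w h₂² = 0.5×9.81×8.0² = 313.9. Total = 15.14+219.9+313.9 = 548.9 kN/m.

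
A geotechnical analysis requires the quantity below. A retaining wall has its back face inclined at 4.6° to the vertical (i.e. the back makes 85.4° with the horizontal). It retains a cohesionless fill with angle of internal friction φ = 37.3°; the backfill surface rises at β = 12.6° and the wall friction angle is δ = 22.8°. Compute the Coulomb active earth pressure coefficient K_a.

0.298

K_a = sin²(α+φ) / [sin²α · sin(α−δ) · (1 + √{sin(φ+δ)sin(φ−β) / (sin(α−δ)sin(α+β))})²].
With α = 85.4°, φ = 37.3°, δ = 22.8°, β = 12.6°: K_a = 0.2978.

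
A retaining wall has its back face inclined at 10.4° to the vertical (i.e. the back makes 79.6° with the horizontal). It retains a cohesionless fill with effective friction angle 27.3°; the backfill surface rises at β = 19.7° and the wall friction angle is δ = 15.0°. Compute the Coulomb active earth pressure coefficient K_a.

K_a = sin²(α+φ) / [sin²α · sin(α−δ) · (1 + √{sin(φ+δ)sin(φ−β) / (sin(α−δ)sin(α+β))})²].
With α = 79.6°, φ = 27.3°, δ = 15.0°, β = 19.7°: K_a = 0.6049.

0.605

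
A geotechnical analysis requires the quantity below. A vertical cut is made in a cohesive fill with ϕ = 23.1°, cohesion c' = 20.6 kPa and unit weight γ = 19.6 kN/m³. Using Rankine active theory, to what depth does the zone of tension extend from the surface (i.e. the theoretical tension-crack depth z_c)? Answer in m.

3.18 m

K_a = tan²(45° − 23.1°/2) = 0.4364; √K_a = 0.6606.
The active pressure is zero where K_a γ z = 2c√K_a, so z_c = 2c/(γ√K_a) = 2×20.6/(19.6×0.6606) = 3.182 m.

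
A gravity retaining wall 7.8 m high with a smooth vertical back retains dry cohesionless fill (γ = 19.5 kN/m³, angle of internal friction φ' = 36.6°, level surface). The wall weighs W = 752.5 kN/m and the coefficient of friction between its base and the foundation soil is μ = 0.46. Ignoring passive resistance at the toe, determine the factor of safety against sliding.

2.31

K_a = tan²(45° − 36.6°/2) = 0.2530.
P_a = ½K_aγH² = 0.5×0.2530×19.5×7.8² = 150.1 kN/m, acting at H/3 = 2.600 m above the base.
FS_sliding = μW / P_a = 0.46×752.5 / 150.1 = 2.307.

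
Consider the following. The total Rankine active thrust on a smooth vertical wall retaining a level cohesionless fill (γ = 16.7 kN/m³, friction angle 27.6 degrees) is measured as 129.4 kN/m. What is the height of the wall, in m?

6.50 m

K_a = 0.3668. P_a = ½ K_a γ H² ⇒ H = √(2P_a/(K_a γ)).
H = √(2×129.4/(0.3668×16.7)) = 6.500 m.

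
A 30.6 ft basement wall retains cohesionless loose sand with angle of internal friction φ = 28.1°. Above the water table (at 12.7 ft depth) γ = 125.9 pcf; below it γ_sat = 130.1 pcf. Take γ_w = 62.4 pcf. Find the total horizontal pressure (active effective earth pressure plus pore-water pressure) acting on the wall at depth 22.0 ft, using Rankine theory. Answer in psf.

K_a = (1 − sin φ)/(1 + sin φ) = 0.3596.
γ' = 130.1 − 62.4 = 67.70 pcf.
Effective vertical stress at 22.0 ft: σ'_v = 125.9×12.7 + 67.70×9.30 = 2229 psf.
σ'_h = K_a σ'_v = 0.3596 × 2229 = 801.4 psf; u = γ_w × 9.30 = 580.3 psf.
Total σ_h = 801.4 + 580.3 = 1382 psf.

1380 psf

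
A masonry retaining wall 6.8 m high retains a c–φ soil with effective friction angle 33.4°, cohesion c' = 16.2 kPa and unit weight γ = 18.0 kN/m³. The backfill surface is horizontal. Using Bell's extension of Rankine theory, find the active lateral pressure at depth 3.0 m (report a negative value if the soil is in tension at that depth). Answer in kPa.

K_a = (1 − sin φ)/(1 + sin φ) = 0.2899.
σ_a = K_a γ z − 2c√K_a = 0.2899×18.0×3.0 − 2×16.2×0.5384 = -1.790 kPa.

-1.79 kPa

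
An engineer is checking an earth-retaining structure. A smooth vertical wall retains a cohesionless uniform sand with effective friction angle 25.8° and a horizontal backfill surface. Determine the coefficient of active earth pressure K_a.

K_a = tan²(45° − φ/2) = tan²(32.10°) = 0.3935.

0.394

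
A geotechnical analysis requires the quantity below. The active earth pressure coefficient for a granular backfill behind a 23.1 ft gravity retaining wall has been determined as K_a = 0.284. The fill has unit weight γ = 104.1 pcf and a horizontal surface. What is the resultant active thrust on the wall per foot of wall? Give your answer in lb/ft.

7890 lb/ft

P = ½ K_a γ H² = 0.5 × 0.284 × 104.1 × 23.1² = 7888 lb/ft.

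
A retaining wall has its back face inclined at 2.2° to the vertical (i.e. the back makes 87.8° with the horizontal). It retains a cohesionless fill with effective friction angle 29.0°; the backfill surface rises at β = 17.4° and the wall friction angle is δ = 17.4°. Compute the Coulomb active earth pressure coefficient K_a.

0.432

K_a = sin²(α+φ) / [sin²α · sin(α−δ) · (1 + √{sin(φ+δ)sin(φ−β) / (sin(α−δ)sin(α+β))})²].
With α = 87.8°, φ = 29.0°, δ = 17.4°, β = 17.4°: K_a = 0.4320.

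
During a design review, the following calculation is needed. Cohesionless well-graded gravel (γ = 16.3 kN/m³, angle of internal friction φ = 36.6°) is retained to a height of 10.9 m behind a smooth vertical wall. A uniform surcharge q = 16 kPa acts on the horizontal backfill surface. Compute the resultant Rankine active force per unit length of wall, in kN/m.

K_a = tan²(45° − φ/2) = 0.2530.
Soil triangle: ½ K_a γ H² = 0.5×0.2530×16.3×10.9² = 244.9 kN/m.
Surcharge rectangle: K_a q H = 0.2530×16×10.9 = 44.12 kN/m.
Total = 244.9 + 44.12 = 289.1 kN/m.

289 kN/m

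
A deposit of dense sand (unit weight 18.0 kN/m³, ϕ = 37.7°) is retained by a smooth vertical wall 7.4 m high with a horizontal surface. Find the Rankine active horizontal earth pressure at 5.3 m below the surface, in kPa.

K_a = (1 − sin φ)/(1 + sin φ) = 0.2411.
σ_h = K_a γ z = 0.2411 × 18.0 × 5.3 = 23.00 kPa.

23.0 kPa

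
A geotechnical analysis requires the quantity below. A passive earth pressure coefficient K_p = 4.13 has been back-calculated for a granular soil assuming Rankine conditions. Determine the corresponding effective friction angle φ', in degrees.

37.6°

K_p = (1+sin φ)/(1−sin φ) ⇒ sin φ = (K_p − 1)/(K_p + 1) = 0.6101.
φ = arcsin(0.6101) = 37.60°.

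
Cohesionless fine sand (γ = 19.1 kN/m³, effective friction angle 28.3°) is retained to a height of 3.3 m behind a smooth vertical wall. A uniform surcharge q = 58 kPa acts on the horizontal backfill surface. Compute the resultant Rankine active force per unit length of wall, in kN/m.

K_a = tan²(45° − φ/2) = 0.3568.
Soil triangle: ½ K_a γ H² = 0.5×0.3568×19.1×3.3² = 37.10 kN/m.
Surcharge rectangle: K_a q H = 0.3568×58×3.3 = 68.29 kN/m.
Total = 37.10 + 68.29 = 105.4 kN/m.

105 kN/m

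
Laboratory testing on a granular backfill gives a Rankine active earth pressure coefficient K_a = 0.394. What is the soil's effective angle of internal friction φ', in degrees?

25.8°

K_a = tan²(45° − φ/2) ⇒ 45° − φ/2 = arctan(√0.394) = 32.12°.
φ = 2(45° − 32.12°) = 25.77°.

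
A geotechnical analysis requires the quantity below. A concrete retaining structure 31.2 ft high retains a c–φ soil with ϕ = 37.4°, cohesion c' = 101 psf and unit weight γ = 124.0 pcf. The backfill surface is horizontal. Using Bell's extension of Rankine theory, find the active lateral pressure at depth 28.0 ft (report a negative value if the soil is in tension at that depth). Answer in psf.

748 psf

K_a = (1 − sin φ)/(1 + sin φ) = 0.2443.
σ_a = K_a γ z − 2c√K_a = 0.2443×124.0×28.0 − 2×101×0.4942 = 748.3 psf.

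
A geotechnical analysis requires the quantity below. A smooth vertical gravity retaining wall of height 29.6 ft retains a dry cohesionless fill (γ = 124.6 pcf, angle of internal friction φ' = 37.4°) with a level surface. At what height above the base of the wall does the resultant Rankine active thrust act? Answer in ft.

K_a = 0.2443.
The pressure distribution is triangular, so the resultant acts at H/3 above the base = 29.6/3 = 9.867 ft.

9.87 ft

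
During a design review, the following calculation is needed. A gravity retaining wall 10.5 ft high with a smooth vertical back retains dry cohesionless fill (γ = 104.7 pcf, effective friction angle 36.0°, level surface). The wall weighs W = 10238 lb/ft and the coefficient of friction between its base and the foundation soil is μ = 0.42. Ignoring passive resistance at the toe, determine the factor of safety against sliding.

2.87

K_a = tan²(45° − 36.0°/2) = 0.2596.
P_a = ½K_aγH² = 0.5×0.2596×104.7×10.5² = 1498 lb/ft, acting at H/3 = 3.500 ft above the base.
FS_sliding = μW / P_a = 0.42×10238 / 1498 = 2.870.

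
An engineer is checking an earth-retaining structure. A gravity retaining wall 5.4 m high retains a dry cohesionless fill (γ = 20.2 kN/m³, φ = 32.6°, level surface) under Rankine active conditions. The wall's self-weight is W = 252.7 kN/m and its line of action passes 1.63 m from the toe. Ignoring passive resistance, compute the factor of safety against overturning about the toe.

K_a = tan²(45° − 32.6°/2) = 0.2997.
P_a = ½K_aγH² = 0.5×0.2997×20.2×5.4² = 88.28 kN/m, acting at H/3 = 1.800 m above the base.
Overturning moment M_o = P_a × H/3 = 88.28 × 1.800 = 158.9.
Resisting moment M_r = W × 1.63 = 252.7 × 1.63 = 411.9.
FS_overturning = M_r/M_o = 411.9/158.9 = 2.592.

2.59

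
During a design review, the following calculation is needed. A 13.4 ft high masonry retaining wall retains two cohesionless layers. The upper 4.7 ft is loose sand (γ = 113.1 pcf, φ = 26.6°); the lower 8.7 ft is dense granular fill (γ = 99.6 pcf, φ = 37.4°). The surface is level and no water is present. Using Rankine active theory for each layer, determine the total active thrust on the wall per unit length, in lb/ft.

K_a1 = tan²(45°−26.6°/2) = 0.3814; K_a2 = tan²(45°−37.4°/2) = 0.2443.
Layer 1: σ at base = K_a1 γ₁ h₁ = 202.8 psf; P₁ = ½×202.8×4.7 = 476.5.
Layer 2: σ_v at top = γ₁h₁ = 531.6; σ_h top = K_a2×531.6 = 129.8; σ_h base = K_a2×(531.6+99.6×8.7) = 341.5.
P₂ = ½(129.8+341.5)×8.7 = 2050. Total P_a = 476.5+2050 = 2527 lb/ft.

2530 lb/ft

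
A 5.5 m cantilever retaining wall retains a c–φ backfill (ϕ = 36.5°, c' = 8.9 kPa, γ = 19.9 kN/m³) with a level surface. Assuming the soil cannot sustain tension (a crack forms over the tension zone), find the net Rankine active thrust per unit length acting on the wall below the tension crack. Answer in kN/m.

K_a = 0.2541; √K_a = 0.5040.
Tension-crack depth z_c = 2c/(γ√K_a) = 2×8.9/(19.9×0.5040) = 1.775 m.
σ_a at base = K_a γ H − 2c√K_a = 0.2541×19.9×5.5 − 2×8.9×0.5040 = 18.83 kPa.
P_a = ½ × 18.83 × (H − z_c) = 0.5×18.83×3.725 = 35.08 kN/m.

35.1 kN/m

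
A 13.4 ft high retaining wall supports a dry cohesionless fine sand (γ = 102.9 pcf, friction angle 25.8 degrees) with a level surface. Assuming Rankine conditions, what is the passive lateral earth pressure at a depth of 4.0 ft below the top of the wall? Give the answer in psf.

1050 psf

K_p = (1 + sin φ)/(1 − sin φ) = 2.541.
σ_h = K_p γ z = 2.541 × 102.9 × 4.0 = 1046 psf.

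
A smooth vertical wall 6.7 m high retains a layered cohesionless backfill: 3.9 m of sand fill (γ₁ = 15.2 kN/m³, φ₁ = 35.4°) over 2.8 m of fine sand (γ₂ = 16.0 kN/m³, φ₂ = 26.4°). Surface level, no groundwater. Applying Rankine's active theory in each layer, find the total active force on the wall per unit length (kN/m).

K_a1 = tan²(45°−35.4°/2) = 0.2664; K_a2 = tan²(45°−26.4°/2) = 0.3844.
Layer 1: σ at base = K_a1 γ₁ h₁ = 15.79 kPa; P₁ = ½×15.79×3.9 = 30.79.
Layer 2: σ_v at top = γ₁h₁ = 59.28; σ_h top = K_a2×59.28 = 22.79; σ_h base = K_a2×(59.28+16.0×2.8) = 40.01.
P₂ = ½(22.79+40.01)×2.8 = 87.92. Total P_a = 30.79+87.92 = 118.7 kN/m.

119 kN/m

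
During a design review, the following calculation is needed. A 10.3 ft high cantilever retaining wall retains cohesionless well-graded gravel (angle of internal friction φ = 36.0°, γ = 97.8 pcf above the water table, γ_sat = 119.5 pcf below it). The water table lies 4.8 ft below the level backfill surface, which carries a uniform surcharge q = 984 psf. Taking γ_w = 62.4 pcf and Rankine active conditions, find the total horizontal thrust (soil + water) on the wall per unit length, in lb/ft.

K_a = tan²(45° − φ/2) = 0.2596.
γ' = 119.5 − 62.4 = 57.10 pcf. h₂ = H − d_w = 5.5 ft.
σ'_h: at surface K_a·q = 255.5; at WT K_a(q+γd_w) = 377.3; at base K_a(q+γd_w+γ'h₂) = 458.9 psf.
P₁ = ½(255.5+377.3)×4.8 = 1519; P₂ = ½(377.3+458.9)×5.5 = 2300; P_w = ½γ_w h₂² = 943.8.
Total = 1519+2300+943.8 = 4762 lb/ft.

4760 lb/ft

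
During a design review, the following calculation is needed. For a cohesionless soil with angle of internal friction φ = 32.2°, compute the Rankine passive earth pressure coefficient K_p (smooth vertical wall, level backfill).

3.28

K_p = (1 + sin φ)/(1 − sin φ) = tan²(45° + 32.2°/2) = 3.282.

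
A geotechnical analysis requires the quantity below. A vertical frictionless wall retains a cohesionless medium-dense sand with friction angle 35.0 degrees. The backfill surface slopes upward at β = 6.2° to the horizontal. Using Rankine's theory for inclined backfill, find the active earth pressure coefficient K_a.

0.275

K_a = cos β · (cos β − √(cos²β − cos²φ)) / (cos β + √(cos²β − cos²φ)).
cos β = 0.9942, cos φ = 0.8192, √(cos²β − cos²φ) = 0.5633.
K_a = 0.9942 × (0.9942 − 0.5633)/(0.9942 + 0.5633) = 0.2750.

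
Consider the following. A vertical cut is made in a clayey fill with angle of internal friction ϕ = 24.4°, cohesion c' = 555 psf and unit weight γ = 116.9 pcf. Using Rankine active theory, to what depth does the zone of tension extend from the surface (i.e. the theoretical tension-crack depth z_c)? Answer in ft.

K_a = tan²(45° − 24.4°/2) = 0.4153; √K_a = 0.6445.
The active pressure is zero where K_a γ z = 2c√K_a, so z_c = 2c/(γ√K_a) = 2×555/(116.9×0.6445) = 14.73 ft.

14.7 ft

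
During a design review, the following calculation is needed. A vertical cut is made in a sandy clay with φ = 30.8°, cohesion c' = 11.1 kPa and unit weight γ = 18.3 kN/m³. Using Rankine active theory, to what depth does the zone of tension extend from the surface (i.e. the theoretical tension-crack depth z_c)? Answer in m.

K_a = tan²(45° − 30.8°/2) = 0.3227; √K_a = 0.5681.
The active pressure is zero where K_a γ z = 2c√K_a, so z_c = 2c/(γ√K_a) = 2×11.1/(18.3×0.5681) = 2.135 m.

2.14 m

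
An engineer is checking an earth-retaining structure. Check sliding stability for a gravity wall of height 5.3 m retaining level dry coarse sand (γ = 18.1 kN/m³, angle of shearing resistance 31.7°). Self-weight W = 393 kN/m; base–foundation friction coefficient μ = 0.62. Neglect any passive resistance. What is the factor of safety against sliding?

3.08

K_a = tan²(45° − 31.7°/2) = 0.3111.
P_a = ½K_aγH² = 0.5×0.3111×18.1×5.3² = 79.08 kN/m, acting at H/3 = 1.767 m above the base.
FS_sliding = μW / P_a = 0.62×393 / 79.08 = 3.081.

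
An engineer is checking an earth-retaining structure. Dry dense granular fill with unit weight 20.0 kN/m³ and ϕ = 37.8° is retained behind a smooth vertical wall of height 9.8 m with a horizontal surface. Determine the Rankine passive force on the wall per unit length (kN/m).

K_p = tan²(45° + φ/2) = 4.167.
P_p = ½ K_p γ H² = 0.5 × 4.167 × 20.0 × 9.8² = 4002 kN/m.

4000 kN/m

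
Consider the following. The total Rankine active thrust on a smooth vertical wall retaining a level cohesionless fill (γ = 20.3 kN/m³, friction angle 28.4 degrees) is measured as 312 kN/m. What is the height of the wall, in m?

K_a = 0.3554. P_a = ½ K_a γ H² ⇒ H = √(2P_a/(K_a γ)).
H = √(2×312/(0.3554×20.3)) = 9.301 m.

9.30 m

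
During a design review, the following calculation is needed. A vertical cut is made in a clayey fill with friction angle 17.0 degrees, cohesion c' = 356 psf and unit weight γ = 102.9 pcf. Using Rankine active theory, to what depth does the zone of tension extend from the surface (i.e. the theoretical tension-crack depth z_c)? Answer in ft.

K_a = tan²(45° − 17.0°/2) = 0.5475; √K_a = 0.7400.
The active pressure is zero where K_a γ z = 2c√K_a, so z_c = 2c/(γ√K_a) = 2×356/(102.9×0.7400) = 9.351 ft.

9.35 ft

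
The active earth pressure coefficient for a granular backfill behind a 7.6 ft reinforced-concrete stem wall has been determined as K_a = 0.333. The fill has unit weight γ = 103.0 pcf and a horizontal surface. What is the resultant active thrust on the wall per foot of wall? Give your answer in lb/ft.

P = ½ K_a γ H² = 0.5 × 0.333 × 103.0 × 7.6² = 990.6 lb/ft.

991 lb/ft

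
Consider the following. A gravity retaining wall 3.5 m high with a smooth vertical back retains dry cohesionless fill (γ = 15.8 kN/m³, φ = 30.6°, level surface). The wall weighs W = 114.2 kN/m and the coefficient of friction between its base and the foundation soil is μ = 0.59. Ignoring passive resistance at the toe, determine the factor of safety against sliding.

2.14

K_a = tan²(45° − 30.6°/2) = 0.3253.
P_a = ½K_aγH² = 0.5×0.3253×15.8×3.5² = 31.49 kN/m, acting at H/3 = 1.167 m above the base.
FS_sliding = μW / P_a = 0.59×114.2 / 31.49 = 2.140.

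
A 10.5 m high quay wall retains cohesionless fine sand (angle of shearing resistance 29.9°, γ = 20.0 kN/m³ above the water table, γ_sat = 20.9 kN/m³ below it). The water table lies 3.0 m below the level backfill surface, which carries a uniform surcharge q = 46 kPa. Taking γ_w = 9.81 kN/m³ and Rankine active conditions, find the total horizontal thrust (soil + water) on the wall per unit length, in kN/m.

723 kN/m

K_a = tan²(45° − φ/2) = 0.3347.
γ' = 20.9 − 9.81 = 11.09 kN/m³. h₂ = H − d_w = 7.5 m.
σ'_h: at surface K_a·q = 15.40; at WT K_a(q+γd_w) = 35.48; at base K_a(q+γd_w+γ'h₂) = 63.31 kPa.
P₁ = ½(15.40+35.48)×3.0 = 76.31; P₂ = ½(35.48+63.31)×7.5 = 370.5; P_w = ½γ_w h₂² = 275.9.
Total = 76.31+370.5+275.9 = 722.7 kN/m.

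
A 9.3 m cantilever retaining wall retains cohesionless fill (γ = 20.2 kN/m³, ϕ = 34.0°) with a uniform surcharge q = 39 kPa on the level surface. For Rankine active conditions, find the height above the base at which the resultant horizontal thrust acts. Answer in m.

3.55 m

K_a = 0.2827.
Triangular part P₁ = ½K_aγH² = 247.0 at H/3 = 3.100 m; rectangular part P₂ = K_a q H = 102.5 at H/2 = 4.650 m.
ȳ = (P₁·3.100 + P₂·4.650)/(P₁+P₂) = 3.555 m.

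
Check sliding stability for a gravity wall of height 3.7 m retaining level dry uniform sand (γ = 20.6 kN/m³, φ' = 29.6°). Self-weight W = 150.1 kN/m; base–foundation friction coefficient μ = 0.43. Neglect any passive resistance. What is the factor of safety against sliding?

K_a = tan²(45° − 29.6°/2) = 0.3387.
P_a = ½K_aγH² = 0.5×0.3387×20.6×3.7² = 47.76 kN/m, acting at H/3 = 1.233 m above the base.
FS_sliding = μW / P_a = 0.43×150.1 / 47.76 = 1.351.

1.35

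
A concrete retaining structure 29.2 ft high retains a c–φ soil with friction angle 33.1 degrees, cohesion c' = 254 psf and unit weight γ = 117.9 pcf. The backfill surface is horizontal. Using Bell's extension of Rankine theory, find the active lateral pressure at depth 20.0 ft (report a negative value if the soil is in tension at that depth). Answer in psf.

K_a = (1 − sin φ)/(1 + sin φ) = 0.2936.
σ_a = K_a γ z − 2c√K_a = 0.2936×117.9×20.0 − 2×254×0.5418 = 417.0 psf.

417 psf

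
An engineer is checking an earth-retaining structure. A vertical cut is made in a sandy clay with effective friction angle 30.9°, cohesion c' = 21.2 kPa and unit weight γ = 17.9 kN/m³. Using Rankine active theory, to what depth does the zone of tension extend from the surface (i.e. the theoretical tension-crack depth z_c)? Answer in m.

4.18 m

K_a = tan²(45° − 30.9°/2) = 0.3214; √K_a = 0.5669.
The active pressure is zero where K_a γ z = 2c√K_a, so z_c = 2c/(γ√K_a) = 2×21.2/(17.9×0.5669) = 4.178 m.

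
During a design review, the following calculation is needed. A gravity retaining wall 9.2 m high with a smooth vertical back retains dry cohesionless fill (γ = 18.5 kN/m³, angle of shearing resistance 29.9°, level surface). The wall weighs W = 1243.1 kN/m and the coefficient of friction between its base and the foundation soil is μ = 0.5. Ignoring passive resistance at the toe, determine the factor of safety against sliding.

K_a = tan²(45° − 29.9°/2) = 0.3347.
P_a = ½K_aγH² = 0.5×0.3347×18.5×9.2² = 262.0 kN/m, acting at H/3 = 3.067 m above the base.
FS_sliding = μW / P_a = 0.5×1243.1 / 262.0 = 2.372.

2.37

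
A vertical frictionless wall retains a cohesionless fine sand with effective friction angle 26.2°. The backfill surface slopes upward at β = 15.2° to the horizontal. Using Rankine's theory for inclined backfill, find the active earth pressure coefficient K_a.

0.446

K_a = cos β · (cos β − √(cos²β − cos²φ)) / (cos β + √(cos²β − cos²φ)).
cos β = 0.9650, cos φ = 0.8973, √(cos²β − cos²φ) = 0.3552.
K_a = 0.9650 × (0.9650 − 0.3552)/(0.9650 + 0.3552) = 0.4457.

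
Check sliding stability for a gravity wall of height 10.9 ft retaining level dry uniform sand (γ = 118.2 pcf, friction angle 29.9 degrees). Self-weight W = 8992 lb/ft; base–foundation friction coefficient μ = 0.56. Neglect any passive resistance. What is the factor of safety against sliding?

2.14

K_a = tan²(45° − 29.9°/2) = 0.3347.
P_a = ½K_aγH² = 0.5×0.3347×118.2×10.9² = 2350 lb/ft, acting at H/3 = 3.633 ft above the base.
FS_sliding = μW / P_a = 0.56×8992 / 2350 = 2.143.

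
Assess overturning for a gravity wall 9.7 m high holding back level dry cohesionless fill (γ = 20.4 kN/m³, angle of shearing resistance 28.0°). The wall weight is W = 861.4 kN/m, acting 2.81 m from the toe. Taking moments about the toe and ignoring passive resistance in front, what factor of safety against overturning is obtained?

K_a = tan²(45° − 28.0°/2) = 0.3610.
P_a = ½K_aγH² = 0.5×0.3610×20.4×9.7² = 346.5 kN/m, acting at H/3 = 3.233 m above the base.
Overturning moment M_o = P_a × H/3 = 346.5 × 3.233 = 1120.
Resisting moment M_r = W × 2.81 = 861.4 × 2.81 = 2421.
FS_overturning = M_r/M_o = 2421/1120 = 2.161.

2.16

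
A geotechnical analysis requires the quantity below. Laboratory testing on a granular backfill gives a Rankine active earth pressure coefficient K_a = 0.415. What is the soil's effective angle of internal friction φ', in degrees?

K_a = tan²(45° − φ/2) ⇒ 45° − φ/2 = arctan(√0.415) = 32.79°.
φ = 2(45° − 32.79°) = 24.42°.

24.4°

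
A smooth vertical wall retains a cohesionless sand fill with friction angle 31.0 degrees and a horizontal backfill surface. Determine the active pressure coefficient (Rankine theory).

0.320

K_a = tan²(45° − φ/2) = tan²(29.50°) = 0.3201.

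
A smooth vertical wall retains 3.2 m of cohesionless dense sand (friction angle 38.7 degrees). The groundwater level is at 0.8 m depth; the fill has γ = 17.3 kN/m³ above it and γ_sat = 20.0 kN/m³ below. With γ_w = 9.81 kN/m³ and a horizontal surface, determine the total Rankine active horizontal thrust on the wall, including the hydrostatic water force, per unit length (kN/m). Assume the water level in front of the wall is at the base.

K_a = tan²(45° − φ/2) = 0.2306.
γ' = 20.0 − 9.81 = 10.19 kN/m³. Depth below WT = 2.4 m.
σ'_h at WT = K_a γ d_w = 3.191 kPa; at base = 3.191 + K_a γ' × 2.4 = 8.831 kPa.
P₁ (0–0.8 m) = ½×3.191×0.8 = 1.277. P₂ (0.8–3.2 m) = ½(3.191+8.831)×2.4 = 14.43.
P_w = ½ γ_w h₂² = 0.5×9.81×2.4² = 28.25. Total = 1.277+14.43+28.25 = 43.96 kN/m.

44.0 kN/m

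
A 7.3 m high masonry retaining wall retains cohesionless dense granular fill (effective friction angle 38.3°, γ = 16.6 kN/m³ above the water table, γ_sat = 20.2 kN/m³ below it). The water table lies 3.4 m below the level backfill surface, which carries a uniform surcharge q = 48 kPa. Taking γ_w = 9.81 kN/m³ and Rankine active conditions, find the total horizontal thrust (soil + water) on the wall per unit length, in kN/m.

K_a = tan²(45° − φ/2) = 0.2347.
γ' = 20.2 − 9.81 = 10.39 kN/m³. h₂ = H − d_w = 3.9 m.
σ'_h: at surface K_a·q = 11.27; at WT K_a(q+γd_w) = 24.52; at base K_a(q+γd_w+γ'h₂) = 34.03 kPa.
P₁ = ½(11.27+24.52)×3.4 = 60.83; P₂ = ½(24.52+34.03)×3.9 = 114.2; P_w = ½γ_w h₂² = 74.61.
Total = 60.83+114.2+74.61 = 249.6 kN/m.

250 kN/m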